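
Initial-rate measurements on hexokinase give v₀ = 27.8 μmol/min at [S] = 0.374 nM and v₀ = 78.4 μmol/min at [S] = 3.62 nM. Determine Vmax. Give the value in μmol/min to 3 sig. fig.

99.2 μmol/min

From v = Vmax[S]/(Km+[S]), each point gives Vmax = v(Km+[S])/[S].
Equating: 27.8(Km+0.374)/0.374 = 78.4(Km+3.62)/3.62.
74.33·Km + 27.8 = 21.66·Km + 78.4, so (74.33 − 21.66)·Km = 78.4 − 27.8.
Km = 50.60/52.67 = 0.961 nM; then Vmax = 27.8(0.961+0.374)/0.374 = 99.2 μmol/min.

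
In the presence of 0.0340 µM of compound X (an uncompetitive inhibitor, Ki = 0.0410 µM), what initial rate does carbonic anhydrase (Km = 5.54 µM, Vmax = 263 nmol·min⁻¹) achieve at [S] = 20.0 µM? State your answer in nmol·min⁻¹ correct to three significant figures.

With α = 1 + [I]/Ki = 1 + 0.0340/0.0410 = 1.829, the uncompetitive rate law is v = (Vmax/α)·[S] / (Km/α + [S]).
v = (263/1.829)×20.0 / (5.54/1.829 + 20.0) = 2875/23.03 = 125 nmol·min⁻¹.

125 nmol·min⁻¹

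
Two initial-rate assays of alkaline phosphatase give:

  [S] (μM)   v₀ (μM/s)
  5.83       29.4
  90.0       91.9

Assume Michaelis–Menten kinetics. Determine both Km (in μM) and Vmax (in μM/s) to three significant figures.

From v = Vmax[S]/(Km+[S]), each point gives Vmax = v(Km+[S])/[S].
Equating: 29.4(Km+5.83)/5.83 = 91.9(Km+90.0)/90.0.
5.043·Km + 29.4 = 1.021·Km + 91.9, so (5.043 − 1.021)·Km = 91.9 − 29.4.
Km = 62.50/4.022 = 15.5 μM; then Vmax = 29.4(15.5+5.83)/5.83 = 108 μM/s.

Km = 15.5 μM; Vmax = 108 μM/s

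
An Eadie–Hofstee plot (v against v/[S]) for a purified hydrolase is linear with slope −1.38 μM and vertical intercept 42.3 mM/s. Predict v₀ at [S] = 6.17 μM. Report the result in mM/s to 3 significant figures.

In the Eadie–Hofstee form v = Vmax − Km·(v/[S]), the slope is −Km and the intercept is Vmax, so Km = 1.38 μM and Vmax = 42.3 mM/s.
v = 42.3 × 6.17/(1.38 + 6.17) = 34.6 mM/s.

34.6 mM/s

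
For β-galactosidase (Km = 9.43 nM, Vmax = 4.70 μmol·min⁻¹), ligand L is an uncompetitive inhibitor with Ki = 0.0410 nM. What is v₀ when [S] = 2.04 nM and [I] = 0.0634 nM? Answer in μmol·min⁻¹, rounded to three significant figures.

0.656 μmol·min⁻¹

α = 1 + [I]/Ki = 1 + 0.0634/0.0410 = 2.546.
For an uncompetitive inhibitor, both parameters are divided by α, giving Vmax/α and Km/α: Km,app = 3.70 nM, Vmax,app = 1.85 μmol·min⁻¹.
v = Vmax,app·[S]/(Km,app + [S]) = 1.85 × 2.04/(3.70 + 2.04) = 0.656 μmol·min⁻¹.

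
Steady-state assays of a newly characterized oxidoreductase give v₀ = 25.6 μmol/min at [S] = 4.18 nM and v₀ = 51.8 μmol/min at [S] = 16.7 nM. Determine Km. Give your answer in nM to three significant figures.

8.67 nM

From v = Vmax[S]/(Km+[S]), each point gives Vmax = v(Km+[S])/[S].
Equating: 25.6(Km+4.18)/4.18 = 51.8(Km+16.7)/16.7.
6.124·Km + 25.6 = 3.102·Km + 51.8, so (6.124 − 3.102)·Km = 51.8 − 25.6.
Km = 26.20/3.023 = 8.67 nM; then Vmax = 25.6(8.67+4.18)/4.18 = 78.7 μmol/min.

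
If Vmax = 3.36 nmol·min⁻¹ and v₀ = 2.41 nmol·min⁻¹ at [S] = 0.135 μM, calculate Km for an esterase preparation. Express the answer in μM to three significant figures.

v/Vmax = 2.41/3.36 = 0.7173 = [S]/(Km+[S]).
So Km + [S] = [S]/0.7173 = 0.1882 μM, giving Km = 0.1882 − 0.135 = 0.0532 μM.

0.0532 μM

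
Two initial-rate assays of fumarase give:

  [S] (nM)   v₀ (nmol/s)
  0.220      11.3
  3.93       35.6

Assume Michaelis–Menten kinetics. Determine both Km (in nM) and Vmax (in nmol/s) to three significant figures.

Km = 0.574 nM; Vmax = 40.8 nmol/s

From v = Vmax[S]/(Km+[S]), each point gives Vmax = v(Km+[S])/[S].
Equating: 11.3(Km+0.220)/0.220 = 35.6(Km+3.93)/3.93.
51.36·Km + 11.3 = 9.059·Km + 35.6, so (51.36 − 9.059)·Km = 35.6 − 11.3.
Km = 24.30/42.31 = 0.574 nM; then Vmax = 11.3(0.574+0.220)/0.220 = 40.8 nmol/s.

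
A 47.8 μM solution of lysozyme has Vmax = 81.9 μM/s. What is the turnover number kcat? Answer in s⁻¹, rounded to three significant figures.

kcat = Vmax/[E]total = 81.9 μM/s / 47.8 μM = 1.71 s⁻¹.

1.71 s⁻¹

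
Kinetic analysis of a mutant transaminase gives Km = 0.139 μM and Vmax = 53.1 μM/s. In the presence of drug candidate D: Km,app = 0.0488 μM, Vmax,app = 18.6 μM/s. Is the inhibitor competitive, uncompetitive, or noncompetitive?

Both Km and Vmax decrease by the same factor (~2.85-fold) — characteristic of uncompetitive inhibition.

uncompetitive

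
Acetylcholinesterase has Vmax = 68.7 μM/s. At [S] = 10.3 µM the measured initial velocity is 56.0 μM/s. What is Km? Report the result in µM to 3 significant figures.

2.34 µM

From v = Vmax[S]/(Km+[S]), Km = [S](Vmax − v)/v.
Km = 10.3 × (68.7 − 56.0) / 56.0 = 130.8/56.0 = 2.34 µM.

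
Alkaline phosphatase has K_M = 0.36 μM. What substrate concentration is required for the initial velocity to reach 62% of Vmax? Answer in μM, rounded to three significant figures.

0.587 μM

v/Vmax = [S]/(Km+[S]) = 0.62, so [S] = Km·0.62/(1 − 0.62) = 0.36 × 1.632.
[S] = 0.587 μM.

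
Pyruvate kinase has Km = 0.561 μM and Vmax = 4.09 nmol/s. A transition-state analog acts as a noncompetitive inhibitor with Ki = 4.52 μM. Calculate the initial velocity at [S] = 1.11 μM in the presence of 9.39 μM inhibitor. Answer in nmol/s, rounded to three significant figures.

0.883 nmol/s

With α = 1 + [I]/Ki = 1 + 9.39/4.52 = 3.077, the noncompetitive rate law is v = (Vmax/α)·[S] / (Km + [S]).
v = (4.09/3.077)×1.11 / (0.561 + 1.11) = 1.475/1.671 = 0.883 nmol/s.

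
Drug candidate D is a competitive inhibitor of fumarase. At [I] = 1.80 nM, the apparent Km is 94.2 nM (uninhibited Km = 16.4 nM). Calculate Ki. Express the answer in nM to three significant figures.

Competitive: Km,app = α·Km with α = 1 + [I]/Ki.
α = Km,app/Km = 94.2/16.4 = 5.744.
Since α = 1 + [I]/Ki, [I]/Ki = 5.744 − 1 = 4.744 and Ki = 1.80/4.744 = 0.379 nM.

0.379 nM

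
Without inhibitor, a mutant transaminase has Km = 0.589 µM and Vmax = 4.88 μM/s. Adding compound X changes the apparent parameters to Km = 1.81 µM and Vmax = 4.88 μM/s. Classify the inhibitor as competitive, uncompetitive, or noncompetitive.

competitive

Km increases (0.589 → 1.81 µM) while Vmax is unchanged — the hallmark of competitive inhibition.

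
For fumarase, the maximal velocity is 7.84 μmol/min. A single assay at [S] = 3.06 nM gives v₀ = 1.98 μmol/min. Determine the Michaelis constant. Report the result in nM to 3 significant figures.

From v = Vmax[S]/(Km+[S]), Km = [S](Vmax − v)/v.
Km = 3.06 × (7.84 − 1.98) / 1.98 = 17.93/1.98 = 9.06 nM.

9.06 nM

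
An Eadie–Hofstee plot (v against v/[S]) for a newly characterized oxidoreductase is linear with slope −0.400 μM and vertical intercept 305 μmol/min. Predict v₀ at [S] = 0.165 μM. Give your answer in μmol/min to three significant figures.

In the Eadie–Hofstee form v = Vmax − Km·(v/[S]), the slope is −Km and the intercept is Vmax, so Km = 0.400 μM and Vmax = 305 μmol/min.
v = 305 × 0.165/(0.400 + 0.165) = 89.1 μmol/min.

89.1 μmol/min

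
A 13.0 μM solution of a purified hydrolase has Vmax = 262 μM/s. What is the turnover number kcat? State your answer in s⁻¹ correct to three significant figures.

kcat = Vmax/[E]total = 262 μM/s / 13.0 μM = 20.2 s⁻¹.

20.2 s⁻¹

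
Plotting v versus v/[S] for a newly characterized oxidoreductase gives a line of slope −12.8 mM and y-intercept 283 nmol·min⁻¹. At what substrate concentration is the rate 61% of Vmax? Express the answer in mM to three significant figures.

The Eadie–Hofstee slope gives Km = 12.8 mM (slope = −Km).
v/Vmax = [S]/(Km+[S]) = 0.61 ⇒ [S] = Km·0.61/(1−0.61) = 12.8 × 1.564 = 20.0 mM.

20.0 mM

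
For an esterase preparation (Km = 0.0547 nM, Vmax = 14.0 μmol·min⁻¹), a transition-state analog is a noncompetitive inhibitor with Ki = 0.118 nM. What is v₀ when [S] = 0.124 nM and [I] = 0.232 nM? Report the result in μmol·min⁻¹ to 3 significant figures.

3.28 μmol·min⁻¹

With α = 1 + [I]/Ki = 1 + 0.232/0.118 = 2.966, the noncompetitive rate law is v = (Vmax/α)·[S] / (Km + [S]).
v = (14.0/2.966)×0.124 / (0.0547 + 0.124) = 0.5853/0.1787 = 3.28 μmol·min⁻¹.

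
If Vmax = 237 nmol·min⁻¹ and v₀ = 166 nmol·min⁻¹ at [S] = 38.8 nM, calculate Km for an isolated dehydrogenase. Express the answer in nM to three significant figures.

v/Vmax = 166/237 = 0.7004 = [S]/(Km+[S]).
So Km + [S] = [S]/0.7004 = 55.40 nM, giving Km = 55.40 − 38.8 = 16.6 nM.

16.6 nM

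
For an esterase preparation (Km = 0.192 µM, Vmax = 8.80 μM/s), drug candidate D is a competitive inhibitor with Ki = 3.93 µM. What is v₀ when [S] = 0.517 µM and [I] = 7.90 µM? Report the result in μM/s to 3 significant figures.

4.16 μM/s

With α = 1 + [I]/Ki = 1 + 7.90/3.93 = 3.010, the competitive rate law is v = Vmax[S] / (αKm + [S]).
v = 8.80×0.517 / (3.010×0.192 + 0.517) = 4.550/1.095 = 4.16 μM/s.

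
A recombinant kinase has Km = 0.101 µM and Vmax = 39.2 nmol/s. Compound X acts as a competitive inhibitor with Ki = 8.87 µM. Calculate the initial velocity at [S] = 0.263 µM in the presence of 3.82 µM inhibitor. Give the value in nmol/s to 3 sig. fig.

With α = 1 + [I]/Ki = 1 + 3.82/8.87 = 1.431, the competitive rate law is v = Vmax[S] / (αKm + [S]).
v = 39.2×0.263 / (1.431×0.101 + 0.263) = 10.31/0.4075 = 25.3 nmol/s.

25.3 nmol/s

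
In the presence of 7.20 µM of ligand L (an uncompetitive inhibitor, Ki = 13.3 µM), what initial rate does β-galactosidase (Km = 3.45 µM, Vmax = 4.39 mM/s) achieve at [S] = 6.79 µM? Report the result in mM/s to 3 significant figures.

2.14 mM/s

α = 1 + [I]/Ki = 1 + 7.20/13.3 = 1.541.
For an uncompetitive inhibitor, both parameters are divided by α, giving Vmax/α and Km/α: Km,app = 2.24 µM, Vmax,app = 2.85 mM/s.
v = Vmax,app·[S]/(Km,app + [S]) = 2.85 × 6.79/(2.24 + 6.79) = 2.14 mM/s.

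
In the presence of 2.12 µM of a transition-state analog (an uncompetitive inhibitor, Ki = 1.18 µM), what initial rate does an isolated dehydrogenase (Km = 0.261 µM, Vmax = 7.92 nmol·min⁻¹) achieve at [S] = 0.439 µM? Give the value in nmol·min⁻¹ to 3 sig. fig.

2.34 nmol·min⁻¹

α = 1 + [I]/Ki = 1 + 2.12/1.18 = 2.797.
For an uncompetitive inhibitor, both parameters are divided by α, giving Vmax/α and Km/α: Km,app = 0.0933 µM, Vmax,app = 2.83 nmol·min⁻¹.
v = Vmax,app·[S]/(Km,app + [S]) = 2.83 × 0.439/(0.0933 + 0.439) = 2.34 nmol·min⁻¹.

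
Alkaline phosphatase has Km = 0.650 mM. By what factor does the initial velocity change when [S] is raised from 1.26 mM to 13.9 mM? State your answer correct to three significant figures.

1.45

The fractional saturations are [S]/(Km+[S]) = 1.26/1.910 = 0.6597 and 13.9/14.55 = 0.9553.
v₂/v₁ is just their ratio: 0.9553/0.6597 = 1.45.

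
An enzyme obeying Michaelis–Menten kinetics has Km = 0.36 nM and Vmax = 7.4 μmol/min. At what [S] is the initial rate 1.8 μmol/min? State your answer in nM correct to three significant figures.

0.116 nM

The required fractional saturation is v/Vmax = 1.8/7.4 = 0.2432.
Then [S]/(Km+[S]) = 0.2432 ⇒ [S] = 0.36 × 0.2432/(1 − 0.2432) = 0.116 nM.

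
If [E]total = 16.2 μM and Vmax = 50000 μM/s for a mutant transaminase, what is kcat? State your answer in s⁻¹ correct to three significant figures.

3090 s⁻¹

kcat = Vmax/[E]total = 50000 μM/s / 16.2 μM = 3090 s⁻¹.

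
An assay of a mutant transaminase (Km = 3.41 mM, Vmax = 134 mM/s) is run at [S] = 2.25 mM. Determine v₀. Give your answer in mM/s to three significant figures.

[S]/(Km+[S]) = 2.25/5.660 = 0.3975, the fractional saturation.
v = 0.3975 × Vmax = 0.3975 × 134 = 53.3 mM/s.

53.3 mM/s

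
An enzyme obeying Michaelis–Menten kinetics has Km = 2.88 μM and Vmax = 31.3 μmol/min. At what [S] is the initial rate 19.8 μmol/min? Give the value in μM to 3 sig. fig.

4.96 μM

Rearranging v = Vmax[S]/(Km+[S]) gives [S] = Km·v/(Vmax − v).
[S] = 2.88 × 19.8 / (31.3 − 19.8) = 57.02/11.50 = 4.96 μM.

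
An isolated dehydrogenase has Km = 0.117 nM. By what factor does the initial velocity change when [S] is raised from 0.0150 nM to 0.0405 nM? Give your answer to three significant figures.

2.26

The fractional saturations are [S]/(Km+[S]) = 0.0150/0.1320 = 0.1136 and 0.0405/0.1575 = 0.2571.
v₂/v₁ is just their ratio: 0.2571/0.1136 = 2.26.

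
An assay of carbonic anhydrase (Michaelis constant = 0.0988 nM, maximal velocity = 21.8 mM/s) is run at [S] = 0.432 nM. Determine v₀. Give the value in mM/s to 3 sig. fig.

17.7 mM/s

[S]/(Km+[S]) = 0.432/0.5308 = 0.8139, the fractional saturation.
v = 0.8139 × Vmax = 0.8139 × 21.8 = 17.7 mM/s.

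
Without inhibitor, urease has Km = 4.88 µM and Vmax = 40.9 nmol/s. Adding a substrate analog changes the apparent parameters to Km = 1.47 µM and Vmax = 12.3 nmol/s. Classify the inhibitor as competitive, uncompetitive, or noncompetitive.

Both Km and Vmax decrease by the same factor (~3.32-fold) — characteristic of uncompetitive inhibition.

uncompetitive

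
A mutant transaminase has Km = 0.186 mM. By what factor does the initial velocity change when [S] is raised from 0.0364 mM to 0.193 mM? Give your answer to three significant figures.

3.11

The fractional saturations are [S]/(Km+[S]) = 0.0364/0.2224 = 0.1637 and 0.193/0.3790 = 0.5092.
v₂/v₁ is just their ratio: 0.5092/0.1637 = 3.11.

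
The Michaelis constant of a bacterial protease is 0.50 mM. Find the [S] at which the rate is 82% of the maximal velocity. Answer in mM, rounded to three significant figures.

v/Vmax = [S]/(Km+[S]) = 0.82, so [S] = Km·0.82/(1 − 0.82) = 0.50 × 4.556.
[S] = 2.28 mM.

2.28 mM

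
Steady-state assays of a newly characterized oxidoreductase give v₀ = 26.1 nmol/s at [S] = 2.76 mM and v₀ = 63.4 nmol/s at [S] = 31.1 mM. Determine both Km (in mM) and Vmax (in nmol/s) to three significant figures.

In reciprocal form, 1/v = (Km/Vmax)·(1/[S]) + 1/Vmax. The two points give (1/[S], 1/v) = (0.3623, 0.03831) and (0.03215, 0.01577).
Slope = (0.03831 − 0.01577)/(0.3623 − 0.03215) = 0.06827; intercept = 0.03831 − 0.06827×0.3623 = 0.01358.
Vmax = 1/intercept = 73.7 nmol/s; Km = slope × Vmax = 0.06827 × 73.7 = 5.03 mM.

Km = 5.03 mM; Vmax = 73.7 nmol/s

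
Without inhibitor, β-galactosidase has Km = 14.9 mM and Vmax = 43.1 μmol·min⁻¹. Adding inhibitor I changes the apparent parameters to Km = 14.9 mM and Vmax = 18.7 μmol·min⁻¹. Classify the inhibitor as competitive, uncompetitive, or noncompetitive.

Vmax decreases (43.1 → 18.7 μmol·min⁻¹) while Km is unchanged — pure noncompetitive inhibition.

noncompetitive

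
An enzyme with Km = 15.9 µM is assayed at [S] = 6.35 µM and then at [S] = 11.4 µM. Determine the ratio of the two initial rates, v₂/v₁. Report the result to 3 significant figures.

The fractional saturations are [S]/(Km+[S]) = 6.35/22.25 = 0.2854 and 11.4/27.30 = 0.4176.
v₂/v₁ is just their ratio: 0.4176/0.2854 = 1.46.

1.46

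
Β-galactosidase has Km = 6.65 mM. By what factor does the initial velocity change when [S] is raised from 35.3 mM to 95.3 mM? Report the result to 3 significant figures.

The fractional saturations are [S]/(Km+[S]) = 35.3/41.95 = 0.8415 and 95.3/102.0 = 0.9348.
v₂/v₁ is just their ratio: 0.9348/0.8415 = 1.11.

1.11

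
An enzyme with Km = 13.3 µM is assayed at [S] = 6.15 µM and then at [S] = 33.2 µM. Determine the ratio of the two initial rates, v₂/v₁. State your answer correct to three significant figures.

2.26

Since Vmax cancels, v₂/v₁ = [S]₂(Km+[S]₁) / [S]₁(Km+[S]₂).
= 33.2×(13.3+6.15) / (6.15×(13.3+33.2)) = 645.7/286.0 = 2.26.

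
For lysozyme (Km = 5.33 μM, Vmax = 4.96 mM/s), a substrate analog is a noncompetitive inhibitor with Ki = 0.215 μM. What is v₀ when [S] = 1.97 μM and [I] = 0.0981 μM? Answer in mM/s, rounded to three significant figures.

α = 1 + [I]/Ki = 1 + 0.0981/0.215 = 1.456.
For a noncompetitive inhibitor, Vmax is reduced to Vmax/α while Km is unchanged: Km,app = 5.33 μM, Vmax,app = 3.41 mM/s.
v = Vmax,app·[S]/(Km,app + [S]) = 3.41 × 1.97/(5.33 + 1.97) = 0.919 mM/s.

0.919 mM/s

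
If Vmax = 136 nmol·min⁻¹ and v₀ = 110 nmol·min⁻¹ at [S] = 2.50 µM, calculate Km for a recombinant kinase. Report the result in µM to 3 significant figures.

0.591 µM

v/Vmax = 110/136 = 0.8088 = [S]/(Km+[S]).
So Km + [S] = [S]/0.8088 = 3.091 µM, giving Km = 3.091 − 2.50 = 0.591 µM.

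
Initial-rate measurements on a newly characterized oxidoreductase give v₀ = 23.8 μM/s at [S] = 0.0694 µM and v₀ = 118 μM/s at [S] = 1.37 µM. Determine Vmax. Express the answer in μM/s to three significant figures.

150 μM/s

In reciprocal form, 1/v = (Km/Vmax)·(1/[S]) + 1/Vmax. The two points give (1/[S], 1/v) = (14.41, 0.04202) and (0.7299, 0.008475).
Slope = (0.04202 − 0.008475)/(14.41 − 0.7299) = 0.002452; intercept = 0.04202 − 0.002452×14.41 = 0.006685.
Vmax = 1/intercept = 150 μM/s; Km = slope × Vmax = 0.002452 × 150 = 0.367 µM.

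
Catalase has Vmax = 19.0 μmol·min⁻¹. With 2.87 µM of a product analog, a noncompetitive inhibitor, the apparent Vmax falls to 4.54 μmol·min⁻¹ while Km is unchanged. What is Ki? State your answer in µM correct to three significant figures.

Noncompetitive: Vmax,app = Vmax/α with α = 1 + [I]/Ki.
α = Vmax/Vmax,app = 19.0/4.54 = 4.185.
Ki = [I]/(α − 1) = 2.87/3.185 = 0.901 µM.

0.901 µM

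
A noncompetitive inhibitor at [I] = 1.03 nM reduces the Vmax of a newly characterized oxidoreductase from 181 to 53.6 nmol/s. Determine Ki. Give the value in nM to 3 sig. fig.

0.433 nM

Noncompetitive: Vmax,app = Vmax/α with α = 1 + [I]/Ki.
α = Vmax/Vmax,app = 181/53.6 = 3.377.
Ki = [I]/(α − 1) = 1.03/2.377 = 0.433 nM.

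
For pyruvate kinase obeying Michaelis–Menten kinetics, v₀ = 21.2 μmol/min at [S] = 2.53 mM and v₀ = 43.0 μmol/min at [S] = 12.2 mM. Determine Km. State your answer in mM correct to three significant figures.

4.49 mM

From v = Vmax[S]/(Km+[S]), each point gives Vmax = v(Km+[S])/[S].
Equating: 21.2(Km+2.53)/2.53 = 43.0(Km+12.2)/12.2.
8.379·Km + 21.2 = 3.525·Km + 43.0, so (8.379 − 3.525)·Km = 43.0 − 21.2.
Km = 21.80/4.855 = 4.49 mM; then Vmax = 21.2(4.49+2.53)/2.53 = 58.8 μmol/min.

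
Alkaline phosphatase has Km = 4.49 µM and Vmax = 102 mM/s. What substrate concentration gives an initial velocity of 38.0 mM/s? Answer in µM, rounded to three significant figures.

2.67 µM

The required fractional saturation is v/Vmax = 38.0/102 = 0.3725.
Then [S]/(Km+[S]) = 0.3725 ⇒ [S] = 4.49 × 0.3725/(1 − 0.3725) = 2.67 µM.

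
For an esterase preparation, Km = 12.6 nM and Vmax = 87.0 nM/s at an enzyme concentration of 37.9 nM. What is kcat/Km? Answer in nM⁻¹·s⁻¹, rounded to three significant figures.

kcat = Vmax/[E]total = 87.0/37.9 = 2.30 s⁻¹.
kcat/Km = 2.30/12.6 = 0.182 nM⁻¹·s⁻¹.

0.182 nM⁻¹·s⁻¹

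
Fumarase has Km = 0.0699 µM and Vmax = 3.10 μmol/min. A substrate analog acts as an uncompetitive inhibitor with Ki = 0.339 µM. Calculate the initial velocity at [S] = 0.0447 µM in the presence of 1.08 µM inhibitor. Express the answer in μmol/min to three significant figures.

0.539 μmol/min

With α = 1 + [I]/Ki = 1 + 1.08/0.339 = 4.186, the uncompetitive rate law is v = (Vmax/α)·[S] / (Km/α + [S]).
v = (3.10/4.186)×0.0447 / (0.0699/4.186 + 0.0447) = 0.03310/0.06140 = 0.539 μmol/min.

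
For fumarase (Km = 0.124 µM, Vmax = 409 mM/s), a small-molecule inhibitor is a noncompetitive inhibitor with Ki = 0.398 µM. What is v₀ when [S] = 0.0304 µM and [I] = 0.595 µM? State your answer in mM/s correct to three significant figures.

With α = 1 + [I]/Ki = 1 + 0.595/0.398 = 2.495, the noncompetitive rate law is v = (Vmax/α)·[S] / (Km + [S]).
v = (409/2.495)×0.0304 / (0.124 + 0.0304) = 4.983/0.1544 = 32.3 mM/s.

32.3 mM/s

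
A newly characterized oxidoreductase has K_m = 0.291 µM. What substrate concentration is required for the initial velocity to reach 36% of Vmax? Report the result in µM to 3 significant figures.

v/Vmax = [S]/(Km+[S]) = 0.36, so [S] = Km·0.36/(1 − 0.36) = 0.291 × 0.5625.
[S] = 0.164 µM.

0.164 µM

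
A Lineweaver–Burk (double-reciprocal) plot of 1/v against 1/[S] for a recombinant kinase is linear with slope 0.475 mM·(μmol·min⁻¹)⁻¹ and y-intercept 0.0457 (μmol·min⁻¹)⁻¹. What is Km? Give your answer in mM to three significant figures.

y-intercept = 1/Vmax ⇒ Vmax = 21.9 μmol·min⁻¹; slope = Km/Vmax ⇒ Km = slope × Vmax.
Km = 0.475 × 21.9 = 10.4 mM.

10.4 mM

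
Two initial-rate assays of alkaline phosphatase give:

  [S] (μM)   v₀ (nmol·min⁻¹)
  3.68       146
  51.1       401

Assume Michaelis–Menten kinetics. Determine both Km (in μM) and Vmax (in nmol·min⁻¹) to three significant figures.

In reciprocal form, 1/v = (Km/Vmax)·(1/[S]) + 1/Vmax. The two points give (1/[S], 1/v) = (0.2717, 0.006849) and (0.01957, 0.002494).
Slope = (0.006849 − 0.002494)/(0.2717 − 0.01957) = 0.01727; intercept = 0.006849 − 0.01727×0.2717 = 0.002156.
Vmax = 1/intercept = 464 nmol·min⁻¹; Km = slope × Vmax = 0.01727 × 464 = 8.01 μM.

Km = 8.01 μM; Vmax = 464 nmol·min⁻¹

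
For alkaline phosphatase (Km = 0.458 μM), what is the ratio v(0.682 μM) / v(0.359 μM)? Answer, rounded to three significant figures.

The fractional saturations are [S]/(Km+[S]) = 0.359/0.8170 = 0.4394 and 0.682/1.140 = 0.5982.
v₂/v₁ is just their ratio: 0.5982/0.4394 = 1.36.

1.36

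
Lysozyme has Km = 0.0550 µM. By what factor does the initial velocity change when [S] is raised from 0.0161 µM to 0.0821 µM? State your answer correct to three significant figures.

Since Vmax cancels, v₂/v₁ = [S]₂(Km+[S]₁) / [S]₁(Km+[S]₂).
= 0.0821×(0.0550+0.0161) / (0.0161×(0.0550+0.0821)) = 0.005837/0.002207 = 2.64.

2.64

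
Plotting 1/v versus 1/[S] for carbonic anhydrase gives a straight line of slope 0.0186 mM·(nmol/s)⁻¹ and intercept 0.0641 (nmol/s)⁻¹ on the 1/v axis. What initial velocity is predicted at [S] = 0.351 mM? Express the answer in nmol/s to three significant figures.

The y-intercept is 1/Vmax, so Vmax = 1/0.0641 = 15.6 nmol/s.
The slope is Km/Vmax, so Km = 0.0186 × 15.6 = 0.290 mM.
Then v = 15.6 × 0.351/(0.290 + 0.351) = 8.54 nmol/s.

8.54 nmol/s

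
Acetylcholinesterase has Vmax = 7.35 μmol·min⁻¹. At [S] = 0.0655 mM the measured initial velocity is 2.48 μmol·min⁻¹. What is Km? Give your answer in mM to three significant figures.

From v = Vmax[S]/(Km+[S]), Km = [S](Vmax − v)/v.
Km = 0.0655 × (7.35 − 2.48) / 2.48 = 0.3190/2.48 = 0.129 mM.

0.129 mM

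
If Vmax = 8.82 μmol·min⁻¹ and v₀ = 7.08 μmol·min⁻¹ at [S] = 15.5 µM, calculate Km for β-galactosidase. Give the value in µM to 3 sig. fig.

From v = Vmax[S]/(Km+[S]), Km = [S](Vmax − v)/v.
Km = 15.5 × (8.82 − 7.08) / 7.08 = 26.97/7.08 = 3.81 µM.

3.81 µM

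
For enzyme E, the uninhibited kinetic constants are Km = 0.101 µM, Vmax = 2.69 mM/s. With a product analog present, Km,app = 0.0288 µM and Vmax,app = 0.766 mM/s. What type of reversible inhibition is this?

Both Km and Vmax decrease by the same factor (~3.51-fold) — characteristic of uncompetitive inhibition.

uncompetitive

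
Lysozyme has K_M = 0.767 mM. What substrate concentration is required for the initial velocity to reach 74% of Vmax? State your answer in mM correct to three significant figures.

2.18 mM

v/Vmax = [S]/(Km+[S]) = 0.74, so [S] = Km·0.74/(1 − 0.74) = 0.767 × 2.846.
[S] = 2.18 mM.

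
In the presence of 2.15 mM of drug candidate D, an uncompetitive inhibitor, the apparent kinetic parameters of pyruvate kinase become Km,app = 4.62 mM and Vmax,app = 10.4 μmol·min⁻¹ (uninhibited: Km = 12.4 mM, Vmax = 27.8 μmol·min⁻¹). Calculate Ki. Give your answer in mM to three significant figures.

Uncompetitive: Vmax,app = Vmax/α (and Km,app = Km/α) with α = 1 + [I]/Ki.
α = Vmax/Vmax,app = 27.8/10.4 = 2.673.
Since α = 1 + [I]/Ki, [I]/Ki = 2.673 − 1 = 1.673 and Ki = 2.15/1.673 = 1.29 mM.

1.29 mM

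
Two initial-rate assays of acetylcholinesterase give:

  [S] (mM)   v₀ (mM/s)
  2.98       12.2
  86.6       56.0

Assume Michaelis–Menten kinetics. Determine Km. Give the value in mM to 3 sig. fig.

12.7 mM

From v = Vmax[S]/(Km+[S]), each point gives Vmax = v(Km+[S])/[S].
Equating: 12.2(Km+2.98)/2.98 = 56.0(Km+86.6)/86.6.
4.094·Km + 12.2 = 0.6467·Km + 56.0, so (4.094 − 0.6467)·Km = 56.0 − 12.2.
Km = 43.80/3.447 = 12.7 mM; then Vmax = 12.2(12.7+2.98)/2.98 = 64.2 mM/s.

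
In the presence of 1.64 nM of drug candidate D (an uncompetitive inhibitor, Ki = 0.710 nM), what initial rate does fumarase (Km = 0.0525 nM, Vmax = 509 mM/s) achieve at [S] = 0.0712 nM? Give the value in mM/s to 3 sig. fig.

With α = 1 + [I]/Ki = 1 + 1.64/0.710 = 3.310, the uncompetitive rate law is v = (Vmax/α)·[S] / (Km/α + [S]).
v = (509/3.310)×0.0712 / (0.0525/3.310 + 0.0712) = 10.95/0.08706 = 126 mM/s.

126 mM/s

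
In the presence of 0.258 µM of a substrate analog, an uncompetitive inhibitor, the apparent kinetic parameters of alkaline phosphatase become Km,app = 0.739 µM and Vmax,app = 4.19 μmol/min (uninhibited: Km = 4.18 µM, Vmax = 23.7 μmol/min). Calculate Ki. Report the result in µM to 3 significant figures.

0.0554 µM

Uncompetitive: Vmax,app = Vmax/α (and Km,app = Km/α) with α = 1 + [I]/Ki.
α = Vmax/Vmax,app = 23.7/4.19 = 5.656.
Since α = 1 + [I]/Ki, [I]/Ki = 5.656 − 1 = 4.656 and Ki = 0.258/4.656 = 0.0554 µM.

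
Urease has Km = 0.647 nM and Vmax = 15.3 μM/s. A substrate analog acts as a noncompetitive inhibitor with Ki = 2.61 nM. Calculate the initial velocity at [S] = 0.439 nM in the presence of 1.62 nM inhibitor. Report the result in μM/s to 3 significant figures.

With α = 1 + [I]/Ki = 1 + 1.62/2.61 = 1.621, the noncompetitive rate law is v = (Vmax/α)·[S] / (Km + [S]).
v = (15.3/1.621)×0.439 / (0.647 + 0.439) = 4.144/1.086 = 3.82 μM/s.

3.82 μM/s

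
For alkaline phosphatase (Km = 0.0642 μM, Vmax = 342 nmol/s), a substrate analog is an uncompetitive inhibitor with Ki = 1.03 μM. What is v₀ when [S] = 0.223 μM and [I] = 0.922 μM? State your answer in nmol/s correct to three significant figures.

α = 1 + [I]/Ki = 1 + 0.922/1.03 = 1.895.
For an uncompetitive inhibitor, both parameters are divided by α, giving Vmax/α and Km/α: Km,app = 0.0339 μM, Vmax,app = 180 nmol/s.
v = Vmax,app·[S]/(Km,app + [S]) = 180 × 0.223/(0.0339 + 0.223) = 157 nmol/s.

157 nmol/s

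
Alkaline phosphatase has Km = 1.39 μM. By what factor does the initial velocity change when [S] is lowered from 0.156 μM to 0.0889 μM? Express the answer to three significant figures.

Since Vmax cancels, v₂/v₁ = [S]₂(Km+[S]₁) / [S]₁(Km+[S]₂).
= 0.0889×(1.39+0.156) / (0.156×(1.39+0.0889)) = 0.1374/0.2307 = 0.596.

0.596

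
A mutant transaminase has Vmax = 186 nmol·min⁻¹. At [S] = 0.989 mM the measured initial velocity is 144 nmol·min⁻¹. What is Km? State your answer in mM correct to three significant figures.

v/Vmax = 144/186 = 0.7742 = [S]/(Km+[S]).
So Km + [S] = [S]/0.7742 = 1.277 mM, giving Km = 1.277 − 0.989 = 0.288 mM.

0.288 mM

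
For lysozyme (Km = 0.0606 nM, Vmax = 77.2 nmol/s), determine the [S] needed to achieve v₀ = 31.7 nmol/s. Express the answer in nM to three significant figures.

Rearranging v = Vmax[S]/(Km+[S]) gives [S] = Km·v/(Vmax − v).
[S] = 0.0606 × 31.7 / (77.2 − 31.7) = 1.921/45.50 = 0.0422 nM.

0.0422 nM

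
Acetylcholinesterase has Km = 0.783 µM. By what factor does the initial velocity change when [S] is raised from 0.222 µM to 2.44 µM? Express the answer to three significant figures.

The fractional saturations are [S]/(Km+[S]) = 0.222/1.005 = 0.2209 and 2.44/3.223 = 0.7571.
v₂/v₁ is just their ratio: 0.7571/0.2209 = 3.43.

3.43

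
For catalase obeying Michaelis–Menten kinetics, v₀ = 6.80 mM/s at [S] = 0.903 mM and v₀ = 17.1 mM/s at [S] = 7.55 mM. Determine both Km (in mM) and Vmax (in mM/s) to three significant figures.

In reciprocal form, 1/v = (Km/Vmax)·(1/[S]) + 1/Vmax. The two points give (1/[S], 1/v) = (1.107, 0.1471) and (0.1325, 0.05848).
Slope = (0.1471 − 0.05848)/(1.107 − 0.1325) = 0.09085; intercept = 0.1471 − 0.09085×1.107 = 0.04645.
Vmax = 1/intercept = 21.5 mM/s; Km = slope × Vmax = 0.09085 × 21.5 = 1.96 mM.

Km = 1.96 mM; Vmax = 21.5 mM/s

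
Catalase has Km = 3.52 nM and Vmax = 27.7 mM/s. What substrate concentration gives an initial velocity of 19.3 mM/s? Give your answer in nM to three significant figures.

The required fractional saturation is v/Vmax = 19.3/27.7 = 0.6968.
Then [S]/(Km+[S]) = 0.6968 ⇒ [S] = 3.52 × 0.6968/(1 − 0.6968) = 8.09 nM.

8.09 nM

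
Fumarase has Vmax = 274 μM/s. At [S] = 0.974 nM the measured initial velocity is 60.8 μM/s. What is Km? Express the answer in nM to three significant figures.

From v = Vmax[S]/(Km+[S]), Km = [S](Vmax − v)/v.
Km = 0.974 × (274 − 60.8) / 60.8 = 207.7/60.8 = 3.42 nM.

3.42 nM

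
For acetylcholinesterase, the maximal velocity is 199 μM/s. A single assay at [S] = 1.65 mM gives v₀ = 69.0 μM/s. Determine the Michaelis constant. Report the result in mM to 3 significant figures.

3.11 mM

v/Vmax = 69.0/199 = 0.3467 = [S]/(Km+[S]).
So Km + [S] = [S]/0.3467 = 4.759 mM, giving Km = 4.759 − 1.65 = 3.11 mM.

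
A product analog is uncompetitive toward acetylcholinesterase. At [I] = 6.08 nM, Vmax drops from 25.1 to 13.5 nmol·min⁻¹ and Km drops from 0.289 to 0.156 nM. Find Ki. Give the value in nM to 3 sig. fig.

7.08 nM

Uncompetitive: Vmax,app = Vmax/α (and Km,app = Km/α) with α = 1 + [I]/Ki.
α = Vmax/Vmax,app = 25.1/13.5 = 1.859.
Since α = 1 + [I]/Ki, [I]/Ki = 1.859 − 1 = 0.8593 and Ki = 6.08/0.8593 = 7.08 nM.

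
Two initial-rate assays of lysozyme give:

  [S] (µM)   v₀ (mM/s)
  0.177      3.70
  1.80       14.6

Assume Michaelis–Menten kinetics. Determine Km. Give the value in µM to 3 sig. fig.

From v = Vmax[S]/(Km+[S]), each point gives Vmax = v(Km+[S])/[S].
Equating: 3.70(Km+0.177)/0.177 = 14.6(Km+1.80)/1.80.
20.90·Km + 3.70 = 8.111·Km + 14.6, so (20.90 − 8.111)·Km = 14.6 − 3.70.
Km = 10.90/12.79 = 0.852 µM; then Vmax = 3.70(0.852+0.177)/0.177 = 21.5 mM/s.

0.852 µM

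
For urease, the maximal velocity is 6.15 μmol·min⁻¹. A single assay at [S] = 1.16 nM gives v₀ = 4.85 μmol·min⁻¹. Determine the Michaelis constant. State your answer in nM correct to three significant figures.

v/Vmax = 4.85/6.15 = 0.7886 = [S]/(Km+[S]).
So Km + [S] = [S]/0.7886 = 1.471 nM, giving Km = 1.471 − 1.16 = 0.311 nM.

0.311 nM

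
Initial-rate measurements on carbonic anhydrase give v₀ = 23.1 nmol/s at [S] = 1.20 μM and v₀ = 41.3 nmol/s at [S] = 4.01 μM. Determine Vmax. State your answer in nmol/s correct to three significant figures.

62.2 nmol/s

In reciprocal form, 1/v = (Km/Vmax)·(1/[S]) + 1/Vmax. The two points give (1/[S], 1/v) = (0.8333, 0.04329) and (0.2494, 0.02421).
Slope = (0.04329 − 0.02421)/(0.8333 − 0.2494) = 0.03267; intercept = 0.04329 − 0.03267×0.8333 = 0.01607.
Vmax = 1/intercept = 62.2 nmol/s; Km = slope × Vmax = 0.03267 × 62.2 = 2.03 μM.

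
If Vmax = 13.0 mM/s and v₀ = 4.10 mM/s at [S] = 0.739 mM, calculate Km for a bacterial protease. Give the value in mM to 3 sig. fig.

1.60 mM

From v = Vmax[S]/(Km+[S]), Km = [S](Vmax − v)/v.
Km = 0.739 × (13.0 − 4.10) / 4.10 = 6.577/4.10 = 1.60 mM.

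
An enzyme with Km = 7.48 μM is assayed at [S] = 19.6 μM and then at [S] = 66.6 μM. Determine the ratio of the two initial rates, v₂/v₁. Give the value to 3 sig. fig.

Since Vmax cancels, v₂/v₁ = [S]₂(Km+[S]₁) / [S]₁(Km+[S]₂).
= 66.6×(7.48+19.6) / (19.6×(7.48+66.6)) = 1804/1452 = 1.24.

1.24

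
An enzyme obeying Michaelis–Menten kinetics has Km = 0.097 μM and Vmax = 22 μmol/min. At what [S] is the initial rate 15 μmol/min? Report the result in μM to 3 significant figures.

0.208 μM

Rearranging v = Vmax[S]/(Km+[S]) gives [S] = Km·v/(Vmax − v).
[S] = 0.097 × 15 / (22 − 15) = 1.455/7.000 = 0.208 μM.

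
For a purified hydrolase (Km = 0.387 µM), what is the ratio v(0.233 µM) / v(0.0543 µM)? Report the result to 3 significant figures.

The fractional saturations are [S]/(Km+[S]) = 0.0543/0.4413 = 0.1230 and 0.233/0.6200 = 0.3758.
v₂/v₁ is just their ratio: 0.3758/0.1230 = 3.05.

3.05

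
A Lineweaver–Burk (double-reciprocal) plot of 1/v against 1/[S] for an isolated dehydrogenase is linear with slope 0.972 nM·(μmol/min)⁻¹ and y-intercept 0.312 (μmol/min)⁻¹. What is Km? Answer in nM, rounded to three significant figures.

y-intercept = 1/Vmax ⇒ Vmax = 3.21 μmol/min; slope = Km/Vmax ⇒ Km = slope × Vmax.
Km = 0.972 × 3.21 = 3.12 nM.

3.12 nM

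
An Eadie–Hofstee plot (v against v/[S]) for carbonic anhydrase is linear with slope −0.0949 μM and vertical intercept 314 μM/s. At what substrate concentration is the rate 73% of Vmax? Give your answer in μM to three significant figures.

The Eadie–Hofstee slope gives Km = 0.0949 μM (slope = −Km).
v/Vmax = [S]/(Km+[S]) = 0.73 ⇒ [S] = Km·0.73/(1−0.73) = 0.0949 × 2.704 = 0.257 μM.

0.257 μM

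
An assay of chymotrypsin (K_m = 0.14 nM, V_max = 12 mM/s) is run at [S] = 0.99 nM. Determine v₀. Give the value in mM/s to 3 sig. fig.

v = Vmax·[S]/(Km + [S]) = 12 × 0.99 / (0.14 + 0.99)
  = 11.88 / 1.130 = 10.5 mM/s.

10.5 mM/s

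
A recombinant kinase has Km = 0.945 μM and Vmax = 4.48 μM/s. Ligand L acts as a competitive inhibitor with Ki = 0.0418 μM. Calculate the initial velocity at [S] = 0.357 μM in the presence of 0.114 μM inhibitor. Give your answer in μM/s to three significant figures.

0.412 μM/s

With α = 1 + [I]/Ki = 1 + 0.114/0.0418 = 3.727, the competitive rate law is v = Vmax[S] / (αKm + [S]).
v = 4.48×0.357 / (3.727×0.945 + 0.357) = 1.599/3.879 = 0.412 μM/s.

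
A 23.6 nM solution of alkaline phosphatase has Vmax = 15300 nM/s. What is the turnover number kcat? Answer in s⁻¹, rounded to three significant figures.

kcat = Vmax/[E]total = 15300 nM/s / 23.6 nM = 648 s⁻¹.

648 s⁻¹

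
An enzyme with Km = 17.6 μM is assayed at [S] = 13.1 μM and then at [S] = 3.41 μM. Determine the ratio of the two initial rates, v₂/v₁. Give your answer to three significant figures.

0.380

The fractional saturations are [S]/(Km+[S]) = 13.1/30.70 = 0.4267 and 3.41/21.01 = 0.1623.
v₂/v₁ is just their ratio: 0.1623/0.4267 = 0.380.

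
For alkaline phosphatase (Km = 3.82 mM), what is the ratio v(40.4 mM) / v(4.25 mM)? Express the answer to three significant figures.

1.73

The fractional saturations are [S]/(Km+[S]) = 4.25/8.070 = 0.5266 and 40.4/44.22 = 0.9136.
v₂/v₁ is just their ratio: 0.9136/0.5266 = 1.73.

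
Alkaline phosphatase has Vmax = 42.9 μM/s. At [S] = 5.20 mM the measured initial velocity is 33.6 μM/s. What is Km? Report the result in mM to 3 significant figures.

1.44 mM

v/Vmax = 33.6/42.9 = 0.7832 = [S]/(Km+[S]).
So Km + [S] = [S]/0.7832 = 6.639 mM, giving Km = 6.639 − 5.20 = 1.44 mM.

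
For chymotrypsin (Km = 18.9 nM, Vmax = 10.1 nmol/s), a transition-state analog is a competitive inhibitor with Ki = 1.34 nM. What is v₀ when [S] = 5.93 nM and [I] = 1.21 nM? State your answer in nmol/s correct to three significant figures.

With α = 1 + [I]/Ki = 1 + 1.21/1.34 = 1.903, the competitive rate law is v = Vmax[S] / (αKm + [S]).
v = 10.1×5.93 / (1.903×18.9 + 5.93) = 59.89/41.90 = 1.43 nmol/s.

1.43 nmol/s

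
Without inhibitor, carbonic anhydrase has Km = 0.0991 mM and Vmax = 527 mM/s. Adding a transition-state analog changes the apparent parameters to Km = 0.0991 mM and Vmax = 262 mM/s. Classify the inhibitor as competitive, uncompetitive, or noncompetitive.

noncompetitive

Vmax decreases (527 → 262 mM/s) while Km is unchanged — pure noncompetitive inhibition.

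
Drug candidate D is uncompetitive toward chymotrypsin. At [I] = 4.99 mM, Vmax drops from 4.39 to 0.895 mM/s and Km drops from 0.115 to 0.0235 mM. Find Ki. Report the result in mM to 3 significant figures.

Uncompetitive: Vmax,app = Vmax/α (and Km,app = Km/α) with α = 1 + [I]/Ki.
α = Vmax/Vmax,app = 4.39/0.895 = 4.905.
Ki = [I]/(α − 1) = 4.99/3.905 = 1.28 mM.

1.28 mM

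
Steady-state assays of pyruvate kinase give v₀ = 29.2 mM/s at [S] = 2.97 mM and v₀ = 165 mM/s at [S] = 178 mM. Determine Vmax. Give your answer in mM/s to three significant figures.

179 mM/s

From v = Vmax[S]/(Km+[S]), each point gives Vmax = v(Km+[S])/[S].
Equating: 29.2(Km+2.97)/2.97 = 165(Km+178)/178.
9.832·Km + 29.2 = 0.9270·Km + 165, so (9.832 − 0.9270)·Km = 165 − 29.2.
Km = 135.8/8.905 = 15.3 mM; then Vmax = 29.2(15.3+2.97)/2.97 = 179 mM/s.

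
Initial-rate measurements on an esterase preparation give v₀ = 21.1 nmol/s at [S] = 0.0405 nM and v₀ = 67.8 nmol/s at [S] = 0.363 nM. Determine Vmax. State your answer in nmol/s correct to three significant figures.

93.9 nmol/s

From v = Vmax[S]/(Km+[S]), each point gives Vmax = v(Km+[S])/[S].
Equating: 21.1(Km+0.0405)/0.0405 = 67.8(Km+0.363)/0.363.
521.0·Km + 21.1 = 186.8·Km + 67.8, so (521.0 − 186.8)·Km = 67.8 − 21.1.
Km = 46.70/334.2 = 0.140 nM; then Vmax = 21.1(0.140+0.0405)/0.0405 = 93.9 nmol/s.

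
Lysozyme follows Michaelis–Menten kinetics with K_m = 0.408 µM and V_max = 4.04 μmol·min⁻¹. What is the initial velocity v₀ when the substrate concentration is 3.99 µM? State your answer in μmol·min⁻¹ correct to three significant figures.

3.67 μmol·min⁻¹

v = Vmax·[S]/(Km + [S]) = 4.04 × 3.99 / (0.408 + 3.99)
  = 16.12 / 4.398 = 3.67 μmol·min⁻¹.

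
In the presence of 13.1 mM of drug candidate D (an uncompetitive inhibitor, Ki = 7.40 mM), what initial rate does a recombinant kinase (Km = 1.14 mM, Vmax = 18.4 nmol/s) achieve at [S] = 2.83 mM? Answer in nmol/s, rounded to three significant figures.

α = 1 + [I]/Ki = 1 + 13.1/7.40 = 2.770.
For an uncompetitive inhibitor, both parameters are divided by α, giving Vmax/α and Km/α: Km,app = 0.412 mM, Vmax,app = 6.64 nmol/s.
v = Vmax,app·[S]/(Km,app + [S]) = 6.64 × 2.83/(0.412 + 2.83) = 5.80 nmol/s.

5.80 nmol/s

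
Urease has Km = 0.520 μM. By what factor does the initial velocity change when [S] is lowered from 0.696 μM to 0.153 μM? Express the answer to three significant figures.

The fractional saturations are [S]/(Km+[S]) = 0.696/1.216 = 0.5724 and 0.153/0.6730 = 0.2273.
v₂/v₁ is just their ratio: 0.2273/0.5724 = 0.397.

0.397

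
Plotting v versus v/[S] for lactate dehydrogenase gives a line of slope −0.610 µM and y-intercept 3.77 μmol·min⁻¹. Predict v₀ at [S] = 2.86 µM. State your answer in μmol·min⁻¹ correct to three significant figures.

In the Eadie–Hofstee form v = Vmax − Km·(v/[S]), the slope is −Km and the intercept is Vmax, so Km = 0.610 µM and Vmax = 3.77 μmol·min⁻¹.
v = 3.77 × 2.86/(0.610 + 2.86) = 3.11 μmol·min⁻¹.

3.11 μmol·min⁻¹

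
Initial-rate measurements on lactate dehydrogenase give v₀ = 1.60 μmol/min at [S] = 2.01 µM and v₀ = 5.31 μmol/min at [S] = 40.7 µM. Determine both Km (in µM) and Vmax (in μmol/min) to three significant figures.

In reciprocal form, 1/v = (Km/Vmax)·(1/[S]) + 1/Vmax. The two points give (1/[S], 1/v) = (0.4975, 0.6250) and (0.02457, 0.1883).
Slope = (0.6250 − 0.1883)/(0.4975 − 0.02457) = 0.9233; intercept = 0.6250 − 0.9233×0.4975 = 0.1656.
Vmax = 1/intercept = 6.04 μmol/min; Km = slope × Vmax = 0.9233 × 6.04 = 5.57 µM.

Km = 5.57 µM; Vmax = 6.04 μmol/min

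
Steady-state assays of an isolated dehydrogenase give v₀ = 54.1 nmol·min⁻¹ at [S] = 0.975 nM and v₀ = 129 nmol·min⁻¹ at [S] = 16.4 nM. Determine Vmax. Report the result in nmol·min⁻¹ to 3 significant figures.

In reciprocal form, 1/v = (Km/Vmax)·(1/[S]) + 1/Vmax. The two points give (1/[S], 1/v) = (1.026, 0.01848) and (0.06098, 0.007752).
Slope = (0.01848 − 0.007752)/(1.026 − 0.06098) = 0.01113; intercept = 0.01848 − 0.01113×1.026 = 0.007074.
Vmax = 1/intercept = 141 nmol·min⁻¹; Km = slope × Vmax = 0.01113 × 141 = 1.57 nM.

141 nmol·min⁻¹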